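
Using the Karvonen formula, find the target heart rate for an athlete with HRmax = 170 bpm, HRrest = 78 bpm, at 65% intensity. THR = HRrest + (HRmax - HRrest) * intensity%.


HRR = 170 - 78 = 92
THR = 78 + 92 * 0.65
= 78 + 59.8
= 137.8 bpm

137.8 bpm


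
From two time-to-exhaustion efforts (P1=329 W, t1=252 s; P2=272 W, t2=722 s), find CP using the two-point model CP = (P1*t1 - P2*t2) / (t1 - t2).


Work in trial 1 = 82908 J
Work in trial 2 = 196384 J
Delta work = -113476 J
Delta time = -470 s
CP = -113476 / -470 = 241.44 W

241.44 W


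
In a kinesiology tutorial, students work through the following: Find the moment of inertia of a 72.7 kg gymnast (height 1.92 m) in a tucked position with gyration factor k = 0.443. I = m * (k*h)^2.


Radius of gyration = 0.443 * 1.92 = 0.85056 m
I = 72.7 * 0.85056^2
= 72.7 * 0.723452
= 52.595 kg*m^2

52.595 kg*m^2


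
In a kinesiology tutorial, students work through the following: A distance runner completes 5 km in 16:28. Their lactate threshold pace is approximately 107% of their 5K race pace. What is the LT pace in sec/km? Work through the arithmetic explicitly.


Convert to seconds: 16 min 28 s = 988 s
Pace per km = 988 / 5 = 197.6 s/km
LT pace = 197.6 * 1.07 = 211.43 s/km

211.43 s/km


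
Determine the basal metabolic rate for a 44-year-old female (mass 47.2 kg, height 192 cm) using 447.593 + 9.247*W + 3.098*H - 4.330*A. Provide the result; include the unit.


BMR = 447.593 + 9.247*47.2 + 3.098*192 - 4.330*44
= 1288.35 kcal/day

1288.35 kcal/day


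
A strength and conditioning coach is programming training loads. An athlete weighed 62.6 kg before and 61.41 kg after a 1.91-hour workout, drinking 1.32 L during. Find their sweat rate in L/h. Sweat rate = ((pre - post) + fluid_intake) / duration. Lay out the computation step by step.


Body mass change = 1.19 kg
Total sweat loss = 1.19 + 1.32 = 2.51 L
Rate = 2.51 / 1.91 = 1.314 L/h

1.314 L/h


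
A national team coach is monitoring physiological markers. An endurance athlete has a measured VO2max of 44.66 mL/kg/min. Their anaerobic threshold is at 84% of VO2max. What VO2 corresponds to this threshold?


Anaerobic threshold VO2 = VO2max * 84%
= 44.66 * 0.84
= 37.51 mL/kg/min

37.51 mL/kg/min


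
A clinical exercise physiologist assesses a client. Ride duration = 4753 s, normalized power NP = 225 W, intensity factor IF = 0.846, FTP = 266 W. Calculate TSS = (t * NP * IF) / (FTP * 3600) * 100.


Numerator = 4753 * 225 * 0.846 = 904733.55
Denominator = 266 * 3600 = 957600
TSS = 904733.55 / 957600 * 100
= 94.48

94.48 TSS


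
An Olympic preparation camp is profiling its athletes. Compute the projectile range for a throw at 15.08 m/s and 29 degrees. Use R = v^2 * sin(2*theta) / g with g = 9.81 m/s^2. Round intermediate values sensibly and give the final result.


Two times the angle = 58 degrees
sin(58) = 0.848048
R = 227.4064 * 0.848048 / 9.81 = 19.659 m

19.659 m


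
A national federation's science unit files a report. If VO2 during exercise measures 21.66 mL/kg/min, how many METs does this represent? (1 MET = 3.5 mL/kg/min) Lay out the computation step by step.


METs = VO2 / 3.5 = 21.66 / 3.5 = 6.19

6.19 METs


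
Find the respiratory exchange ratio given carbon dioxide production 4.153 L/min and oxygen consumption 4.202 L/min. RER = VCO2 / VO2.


VCO2 = 4.153 L/min
VO2 = 4.202 L/min
RER = 4.153 / 4.202 = 0.9883

0.9883


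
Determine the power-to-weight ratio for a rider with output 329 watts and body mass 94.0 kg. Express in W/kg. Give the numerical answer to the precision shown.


P/W = 329 / 94.0 = 3.5 W/kg

3.5 W/kg


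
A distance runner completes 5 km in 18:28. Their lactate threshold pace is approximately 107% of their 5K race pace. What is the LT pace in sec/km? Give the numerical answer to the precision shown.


Convert to seconds: 18 min 28 s = 1108 s
Pace per km = 1108 / 5 = 221.6 s/km
LT pace = 221.6 * 1.07 = 237.11 s/km

237.11 s/km


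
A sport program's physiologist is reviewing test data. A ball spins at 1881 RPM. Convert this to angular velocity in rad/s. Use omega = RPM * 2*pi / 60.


omega = 1881 * 2 * pi / 60
= 1881 * 6.28318531 / 60
= 11818.672 / 60
= 196.978 rad/s

196.978 rad/s


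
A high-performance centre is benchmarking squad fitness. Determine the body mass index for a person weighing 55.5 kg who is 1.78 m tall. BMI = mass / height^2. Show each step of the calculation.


BMI = mass / height^2
= 55.5 / 1.78^2
= 55.5 / 3.1684
= 17.52 kg/m^2

17.52 kg/m^2


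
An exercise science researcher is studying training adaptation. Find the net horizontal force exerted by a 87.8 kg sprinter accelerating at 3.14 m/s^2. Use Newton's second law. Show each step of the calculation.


Newton's second law: F = m * a
F = 87.8 * 3.14 = 275.69 N

275.69 N


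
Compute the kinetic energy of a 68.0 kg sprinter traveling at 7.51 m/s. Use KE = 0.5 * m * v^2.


Velocity squared = 56.4001
KE = 0.5 * 68.0 * 56.4001 = 1917.6 J

1917.6 J


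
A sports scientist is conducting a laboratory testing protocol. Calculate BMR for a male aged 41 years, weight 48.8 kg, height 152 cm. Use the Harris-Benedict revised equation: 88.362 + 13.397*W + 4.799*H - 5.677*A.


Substituting values:
W term = 13.397 * 48.8 = 653.7736
H term = 4.799 * 152 = 729.448
A term = 5.677 * 41 = 232.757
BMR = 1238.83 kcal/day

1238.83 kcal/day


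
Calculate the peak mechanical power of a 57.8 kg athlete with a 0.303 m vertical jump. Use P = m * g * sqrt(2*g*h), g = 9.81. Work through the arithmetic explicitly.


First, sqrt(2gh) = sqrt(2 * 9.81 * 0.303)
= sqrt(5.94486) = 2.438208 m/s
Power = 57.8 * 9.81 * 2.438208 = 1382.51 W

1382.51 W


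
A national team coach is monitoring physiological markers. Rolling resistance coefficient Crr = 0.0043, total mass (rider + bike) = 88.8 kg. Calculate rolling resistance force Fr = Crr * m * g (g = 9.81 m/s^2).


Fr = Crr * m * g
= 0.0043 * 88.8 * 9.81
= 3.746 N

3.746 N


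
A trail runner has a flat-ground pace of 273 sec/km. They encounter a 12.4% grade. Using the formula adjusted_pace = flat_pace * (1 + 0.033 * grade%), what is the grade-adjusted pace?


Grade factor = 1 + 0.033 * 12.4 = 1.4092
Adjusted = 273 * 1.4092 = 384.71 sec/km

384.71 s/km


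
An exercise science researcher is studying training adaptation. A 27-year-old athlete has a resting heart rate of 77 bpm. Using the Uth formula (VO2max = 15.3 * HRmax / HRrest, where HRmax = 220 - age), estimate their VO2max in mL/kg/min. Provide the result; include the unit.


HRmax = 220 - 27 = 193 bpm
Ratio = HRmax / HRrest = 193 / 77 = 2.5065
VO2max = 15.3 * 2.5065 = 38.35 mL/kg/min

38.35 mL/kg/min


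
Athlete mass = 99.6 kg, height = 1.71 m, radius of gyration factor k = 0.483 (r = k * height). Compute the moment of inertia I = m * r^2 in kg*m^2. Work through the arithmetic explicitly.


r = k * height = 0.483 * 1.71 = 0.82593 m
r^2 = 0.82593^2 = 0.68216
I = 99.6 * 0.68216 = 67.943 kg*m^2

67.943 kg*m^2


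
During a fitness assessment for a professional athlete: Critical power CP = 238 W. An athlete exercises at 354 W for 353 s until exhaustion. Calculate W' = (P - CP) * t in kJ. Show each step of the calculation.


P - CP = 354 - 238 = 116 W
W' = 116 * 353 = 40948 J
= 40948 / 1000 = 40.948 kJ

40.948 kJ


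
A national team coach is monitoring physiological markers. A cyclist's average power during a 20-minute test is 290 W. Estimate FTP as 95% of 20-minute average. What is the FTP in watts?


FTP = 20-min power * 0.95
= 290 * 0.95
= 275.5 W

275.5 W


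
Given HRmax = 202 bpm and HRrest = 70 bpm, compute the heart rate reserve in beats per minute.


Heart rate reserve = maximum HR minus resting HR
HRR = 202 - 70 = 132 bpm

132 bpm


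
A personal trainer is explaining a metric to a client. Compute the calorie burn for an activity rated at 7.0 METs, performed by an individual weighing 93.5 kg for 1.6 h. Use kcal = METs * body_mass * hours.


Product of METs and mass = 7.0 * 93.5 = 654.5
Total kcal = 654.5 * 1.6 = 1047.2 kcal

1047.2 kcal


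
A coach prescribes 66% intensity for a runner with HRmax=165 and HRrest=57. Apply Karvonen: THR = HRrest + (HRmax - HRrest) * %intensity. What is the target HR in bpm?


Heart rate reserve = 165 - 57 = 108
Intensity fraction = 66 / 100 = 0.66
THR = 57 + 108 * 0.66 = 128.28 bpm

128.28 bpm


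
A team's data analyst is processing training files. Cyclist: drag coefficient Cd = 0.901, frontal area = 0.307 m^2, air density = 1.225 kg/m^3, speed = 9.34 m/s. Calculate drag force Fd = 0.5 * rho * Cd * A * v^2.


v^2 = 9.34^2 = 87.2356
Fd = 0.5 * 1.225 * 0.901 * 0.307 * 87.2356
= 14.78 N

14.78 N


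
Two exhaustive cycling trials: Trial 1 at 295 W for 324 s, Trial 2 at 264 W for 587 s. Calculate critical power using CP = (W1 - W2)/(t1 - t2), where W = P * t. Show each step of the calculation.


W1 = 295 * 324 = 95580 J
W2 = 264 * 587 = 154968 J
CP = (95580 - 154968) / (324 - 587)
= -59388 / -263
= 225.81 W

225.81 W


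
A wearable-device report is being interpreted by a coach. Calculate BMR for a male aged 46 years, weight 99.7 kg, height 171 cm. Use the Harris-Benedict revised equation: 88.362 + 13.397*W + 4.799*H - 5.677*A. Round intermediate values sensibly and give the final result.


Substituting values:
W term = 13.397 * 99.7 = 1335.6809
H term = 4.799 * 171 = 820.629
A term = 5.677 * 46 = 261.142
BMR = 1983.53 kcal/day

1983.53 kcal/day


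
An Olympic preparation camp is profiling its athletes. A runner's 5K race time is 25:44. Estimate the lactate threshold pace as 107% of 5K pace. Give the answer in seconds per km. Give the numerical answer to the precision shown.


Total race time = 25*60 + 44 = 1544 seconds
5K pace = 1544 / 5 = 308.8 sec/km
LT pace = 308.8 * 1.07 = 330.42 sec/km

330.42 s/km


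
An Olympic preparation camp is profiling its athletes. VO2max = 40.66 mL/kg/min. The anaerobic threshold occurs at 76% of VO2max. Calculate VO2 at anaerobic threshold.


AT fraction = 76 / 100 = 0.76
AT VO2 = 40.66 * 0.76
= 30.9 mL/kg/min

30.9 mL/kg/min


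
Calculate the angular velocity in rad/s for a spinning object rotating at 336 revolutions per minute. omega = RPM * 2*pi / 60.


omega = RPM * 2*pi / 60
= 336 * 6.28318531 / 60
= 35.186 rad/s

35.186 rad/s


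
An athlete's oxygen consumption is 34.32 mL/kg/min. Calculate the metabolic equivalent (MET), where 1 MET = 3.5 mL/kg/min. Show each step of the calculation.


MET = VO2 / 3.5
= 34.32 / 3.5
= 9.81 METs

9.81 METs


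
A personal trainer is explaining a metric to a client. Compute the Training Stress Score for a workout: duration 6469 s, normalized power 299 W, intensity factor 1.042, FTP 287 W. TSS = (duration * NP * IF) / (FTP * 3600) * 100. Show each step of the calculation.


Product = 6469 * 299 * 1.042 = 2015468.702
Base = 287 * 3600 = 1033200
TSS = 2015468.702 / 1033200 * 100 = 195.07

195.07 TSS


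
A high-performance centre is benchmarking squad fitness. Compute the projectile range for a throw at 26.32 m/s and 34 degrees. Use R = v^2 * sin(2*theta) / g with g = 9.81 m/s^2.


Two times the angle = 68 degrees
sin(68) = 0.927184
R = 692.7424 * 0.927184 / 9.81 = 65.474 m

65.474 m


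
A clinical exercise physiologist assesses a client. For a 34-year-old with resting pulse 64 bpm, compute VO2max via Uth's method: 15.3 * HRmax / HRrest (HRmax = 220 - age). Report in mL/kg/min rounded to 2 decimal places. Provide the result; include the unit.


Step 1: HRmax = 220 - 34 = 186 bpm
Step 2: Ratio = 186 / 64 = 2.9063
Step 3: VO2max = 15.3 * 2.9063 = 44.47 mL/kg/min

44.47 mL/kg/min


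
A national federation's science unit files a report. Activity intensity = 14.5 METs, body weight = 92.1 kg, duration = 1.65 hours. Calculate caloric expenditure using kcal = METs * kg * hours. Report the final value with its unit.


kcal = 14.5 * 92.1 * 1.65
= 1335.45 * 1.65
= 2203.49 kcal

2203.49 kcal


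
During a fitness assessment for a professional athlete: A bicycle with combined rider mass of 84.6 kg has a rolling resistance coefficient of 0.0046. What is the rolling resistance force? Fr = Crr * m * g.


Fr = 0.0046 * 84.6 * 9.81
= 0.38916 * 9.81
= 3.818 N

3.818 N


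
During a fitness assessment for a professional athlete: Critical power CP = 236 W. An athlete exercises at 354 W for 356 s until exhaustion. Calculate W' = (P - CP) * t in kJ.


P - CP = 354 - 236 = 118 W
W' = 118 * 356 = 42008 J
= 42008 / 1000 = 42.008 kJ

42.008 kJ


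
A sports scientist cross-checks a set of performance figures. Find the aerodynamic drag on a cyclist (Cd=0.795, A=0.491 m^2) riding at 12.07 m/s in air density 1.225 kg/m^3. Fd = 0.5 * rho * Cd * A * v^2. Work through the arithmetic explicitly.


Fd = 0.5 * 1.225 * 0.795 * 0.491 * 12.07^2
= 0.5 * 1.225 * 0.795 * 0.491 * 145.6849
= 34.831 N

34.831 N


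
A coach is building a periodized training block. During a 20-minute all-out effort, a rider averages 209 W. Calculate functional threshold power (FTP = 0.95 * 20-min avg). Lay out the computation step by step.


FTP = 0.95 * 209
= 198.55 W

198.55 W


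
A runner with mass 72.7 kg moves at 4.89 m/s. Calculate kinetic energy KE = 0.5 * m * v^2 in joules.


v^2 = 4.89^2 = 23.9121
KE = 0.5 * 72.7 * 23.9121
= 869.2 J

869.2 J


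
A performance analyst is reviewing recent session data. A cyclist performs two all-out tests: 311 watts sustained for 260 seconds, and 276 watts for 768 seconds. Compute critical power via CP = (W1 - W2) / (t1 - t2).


W1 = P1 * t1 = 311 * 260 = 80860 J
W2 = P2 * t2 = 276 * 768 = 211968 J
CP = (80860 - 211968) / (260 - 768)
= 258.09 W

258.09 W


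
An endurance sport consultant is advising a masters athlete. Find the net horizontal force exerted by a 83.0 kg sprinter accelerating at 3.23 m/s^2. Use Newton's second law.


Newton's second law: F = m * a
F = 83.0 * 3.23 = 268.09 N

268.09 N


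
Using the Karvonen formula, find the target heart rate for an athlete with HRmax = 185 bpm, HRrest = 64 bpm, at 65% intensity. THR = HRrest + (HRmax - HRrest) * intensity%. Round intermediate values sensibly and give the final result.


HRR = 185 - 64 = 121
THR = 64 + 121 * 0.65
= 64 + 78.65
= 142.65 bpm

142.65 bpm


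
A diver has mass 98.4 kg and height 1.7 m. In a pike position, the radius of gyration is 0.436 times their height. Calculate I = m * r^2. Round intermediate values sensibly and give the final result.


r = 0.436 * 1.7 = 0.7412 m
I = m * r^2 = 98.4 * 0.549377 = 54.059 kg*m^2

54.059 kg*m^2


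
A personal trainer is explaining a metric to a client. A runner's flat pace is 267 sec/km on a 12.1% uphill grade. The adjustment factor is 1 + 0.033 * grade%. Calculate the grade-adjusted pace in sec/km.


Factor = 1 + 0.033 * 12.1 = 1.3993
Adjusted pace = 267 * 1.3993
= 373.61 sec/km

373.61 s/km


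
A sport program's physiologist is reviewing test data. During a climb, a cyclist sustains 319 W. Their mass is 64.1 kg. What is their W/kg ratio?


Power-to-weight = 319 W / 64.1 kg
= 4.977 W/kg

4.977 W/kg


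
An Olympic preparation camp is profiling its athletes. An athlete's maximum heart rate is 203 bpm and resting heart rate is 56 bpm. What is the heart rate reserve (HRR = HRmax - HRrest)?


HRR = HRmax - HRrest
= 203 - 56
= 147 bpm

147 bpm


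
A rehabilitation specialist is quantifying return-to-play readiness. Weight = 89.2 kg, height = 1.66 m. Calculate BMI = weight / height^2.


height^2 = 1.66^2 = 2.7556
BMI = 89.2 / 2.7556 = 32.37 kg/m^2

32.37 kg/m^2


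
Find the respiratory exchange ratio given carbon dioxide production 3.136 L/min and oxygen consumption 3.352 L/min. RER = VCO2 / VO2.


VCO2 = 3.136 L/min
VO2 = 3.352 L/min
RER = 3.136 / 3.352 = 0.9356

0.9356


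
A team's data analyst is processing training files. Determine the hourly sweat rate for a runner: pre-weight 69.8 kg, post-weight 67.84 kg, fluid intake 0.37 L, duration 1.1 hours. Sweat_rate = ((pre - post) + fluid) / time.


Mass lost = 69.8 - 67.84 = 1.96 kg
Add fluid consumed: 1.96 + 0.37 = 2.33 L total sweat
Sweat rate = 2.33 / 1.1 = 2.118 L/h

2.118 L/h


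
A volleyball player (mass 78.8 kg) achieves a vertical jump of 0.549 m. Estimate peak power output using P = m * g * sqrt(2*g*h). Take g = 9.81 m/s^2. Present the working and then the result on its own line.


2 * g * h = 2 * 9.81 * 0.549 = 10.77138
sqrt(10.77138) = 3.281978 m/s
P = 78.8 * 9.81 * 3.281978 = 2537.06 W

2537.06 W


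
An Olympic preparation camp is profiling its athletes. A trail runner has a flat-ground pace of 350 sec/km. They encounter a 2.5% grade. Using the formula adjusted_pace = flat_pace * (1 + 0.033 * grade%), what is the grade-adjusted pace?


Grade factor = 1 + 0.033 * 2.5 = 1.0825
Adjusted = 350 * 1.0825 = 378.88 sec/km

378.88 s/km


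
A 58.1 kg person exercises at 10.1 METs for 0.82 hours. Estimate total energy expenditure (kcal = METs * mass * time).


Energy = METs * mass(kg) * time(h)
= 10.1 * 58.1 * 0.82
= 481.18 kcal

481.18 kcal


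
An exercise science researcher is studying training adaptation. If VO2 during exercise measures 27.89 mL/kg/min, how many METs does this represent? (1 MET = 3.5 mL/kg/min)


METs = VO2 / 3.5 = 27.89 / 3.5 = 7.97

7.97 METs


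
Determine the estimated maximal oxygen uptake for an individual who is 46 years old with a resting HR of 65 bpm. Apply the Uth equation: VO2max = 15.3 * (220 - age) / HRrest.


HRmax = 220 - 46 = 174
VO2max = 15.3 * (174 / 65)
= 15.3 * 2.6769
= 40.96 mL/kg/min

40.96 mL/kg/min


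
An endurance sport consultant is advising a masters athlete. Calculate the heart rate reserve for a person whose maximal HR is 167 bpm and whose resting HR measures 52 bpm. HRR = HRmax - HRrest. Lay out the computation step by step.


HRmax = 167 bpm
HRrest = 52 bpm
HRR = 167 - 52 = 115 bpm

115 bpm


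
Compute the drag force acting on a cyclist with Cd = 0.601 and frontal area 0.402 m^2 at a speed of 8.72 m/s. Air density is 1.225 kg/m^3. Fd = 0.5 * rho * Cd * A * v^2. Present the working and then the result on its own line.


Step 1: v^2 = 76.0384
Step 2: Fd = 0.5 * 1.225 * 0.601 * 0.402 * 76.0384
= 11.252 N

11.252 N


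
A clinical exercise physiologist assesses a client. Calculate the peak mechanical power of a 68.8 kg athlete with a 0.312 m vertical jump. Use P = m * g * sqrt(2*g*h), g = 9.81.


First, sqrt(2gh) = sqrt(2 * 9.81 * 0.312)
= sqrt(6.12144) = 2.474154 m/s
Power = 68.8 * 9.81 * 2.474154 = 1669.88 W

1669.88 W


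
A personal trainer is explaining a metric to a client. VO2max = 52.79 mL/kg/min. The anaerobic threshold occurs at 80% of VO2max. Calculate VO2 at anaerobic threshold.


AT fraction = 80 / 100 = 0.8
AT VO2 = 52.79 * 0.8
= 42.23 mL/kg/min

42.23 mL/kg/min


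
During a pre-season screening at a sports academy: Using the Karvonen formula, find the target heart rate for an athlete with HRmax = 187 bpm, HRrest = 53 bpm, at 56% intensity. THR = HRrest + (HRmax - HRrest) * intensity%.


HRR = 187 - 53 = 134
THR = 53 + 134 * 0.56
= 53 + 75.04
= 128.04 bpm

128.04 bpm


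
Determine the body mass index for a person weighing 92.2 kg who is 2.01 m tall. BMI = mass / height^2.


BMI = mass / height^2
= 92.2 / 2.01^2
= 92.2 / 4.0401
= 22.82 kg/m^2

22.82 kg/m^2


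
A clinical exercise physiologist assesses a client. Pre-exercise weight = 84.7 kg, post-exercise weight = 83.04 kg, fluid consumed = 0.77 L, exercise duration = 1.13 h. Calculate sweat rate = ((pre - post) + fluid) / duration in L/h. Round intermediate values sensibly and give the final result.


Weight loss = 84.7 - 83.04 = 1.66 kg (approx L)
Total sweat = 1.66 + 0.77 = 2.43 L
Sweat rate = 2.43 / 1.13 = 2.15 L/h

2.15 L/h


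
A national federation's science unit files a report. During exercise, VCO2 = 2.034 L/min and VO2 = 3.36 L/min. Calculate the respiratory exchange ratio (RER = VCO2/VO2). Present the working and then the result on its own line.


RER = VCO2 / VO2
= 2.034 / 3.36
= 0.6054

0.6054


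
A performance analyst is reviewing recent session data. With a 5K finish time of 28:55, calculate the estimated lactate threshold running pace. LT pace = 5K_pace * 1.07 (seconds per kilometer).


Race duration = 1735 s for 5 km
Average pace = 1735 / 5 = 347.0 s/km
LT pace = 347.0 * 1.07
= 371.29 s/km

371.29 s/km


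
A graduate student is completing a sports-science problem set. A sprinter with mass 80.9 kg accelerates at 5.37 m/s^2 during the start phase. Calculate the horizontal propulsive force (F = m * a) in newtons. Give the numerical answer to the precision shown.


F = m * a
= 80.9 * 5.37
= 434.43 N

434.43 N


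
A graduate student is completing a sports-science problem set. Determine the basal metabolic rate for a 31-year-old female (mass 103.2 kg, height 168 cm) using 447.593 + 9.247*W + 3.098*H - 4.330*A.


BMR = 447.593 + 9.247*103.2 + 3.098*168 - 4.330*31
= 1788.12 kcal/day

1788.12 kcal/day


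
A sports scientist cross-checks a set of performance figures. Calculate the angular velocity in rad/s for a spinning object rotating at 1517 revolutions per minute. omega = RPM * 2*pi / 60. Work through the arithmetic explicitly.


omega = RPM * 2*pi / 60
= 1517 * 6.28318531 / 60
= 158.86 rad/s

158.86 rad/s


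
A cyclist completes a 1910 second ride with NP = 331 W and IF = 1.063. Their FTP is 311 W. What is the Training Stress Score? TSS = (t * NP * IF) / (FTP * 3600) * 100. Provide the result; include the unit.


t * NP * IF = 1910 * 331 * 1.063 = 672039.23
FTP * 3600 = 1119600
TSS = (672039.23 / 1119600) * 100 = 60.02

60.02 TSS


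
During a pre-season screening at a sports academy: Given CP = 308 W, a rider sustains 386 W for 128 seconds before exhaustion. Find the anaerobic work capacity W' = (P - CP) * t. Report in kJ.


Excess power = 386 - 308 = 78 W
Work above CP = 78 * 128 = 9984 J
W' = 9.984 kJ

9.984 kJ


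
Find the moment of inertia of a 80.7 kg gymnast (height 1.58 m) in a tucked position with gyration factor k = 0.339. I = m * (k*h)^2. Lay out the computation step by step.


Radius of gyration = 0.339 * 1.58 = 0.53562 m
I = 80.7 * 0.53562^2
= 80.7 * 0.286889
= 23.152 kg*m^2

23.152 kg*m^2


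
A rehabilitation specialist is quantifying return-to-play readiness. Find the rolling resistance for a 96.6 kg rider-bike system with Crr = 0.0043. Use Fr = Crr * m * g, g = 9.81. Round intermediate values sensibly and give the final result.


m * g = 96.6 * 9.81 = 947.646 N
Fr = 0.0043 * 947.646 = 4.075 N

4.075 N


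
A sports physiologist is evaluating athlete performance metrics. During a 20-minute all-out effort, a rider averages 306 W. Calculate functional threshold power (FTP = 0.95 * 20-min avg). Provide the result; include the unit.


FTP = 0.95 * 306
= 290.7 W

290.7 W


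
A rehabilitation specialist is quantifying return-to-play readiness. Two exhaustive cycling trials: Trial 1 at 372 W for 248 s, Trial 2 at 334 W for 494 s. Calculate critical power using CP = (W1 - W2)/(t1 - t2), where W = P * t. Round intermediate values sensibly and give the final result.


W1 = 372 * 248 = 92256 J
W2 = 334 * 494 = 164996 J
CP = (92256 - 164996) / (248 - 494)
= -72740 / -246
= 295.69 W

295.69 W


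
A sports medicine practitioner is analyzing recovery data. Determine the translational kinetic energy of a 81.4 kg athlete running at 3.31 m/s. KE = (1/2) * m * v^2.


KE = 0.5 * m * v^2
= 0.5 * 81.4 * 3.31^2
= 0.5 * 81.4 * 10.9561
= 445.91 J

445.91 J


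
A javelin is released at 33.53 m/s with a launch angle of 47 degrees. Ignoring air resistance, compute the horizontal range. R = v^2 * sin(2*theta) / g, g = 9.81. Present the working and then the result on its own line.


Launch speed squared = 1124.2609
sin(2 * 47 deg) = 0.997564
Range = 1124.2609 * 0.997564 / 9.81
= 114.324 m

114.324 m


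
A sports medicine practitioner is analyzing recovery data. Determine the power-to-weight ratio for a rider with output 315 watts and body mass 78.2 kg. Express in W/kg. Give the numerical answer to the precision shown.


P/W = 315 / 78.2 = 4.028 W/kg

4.028 W/kg


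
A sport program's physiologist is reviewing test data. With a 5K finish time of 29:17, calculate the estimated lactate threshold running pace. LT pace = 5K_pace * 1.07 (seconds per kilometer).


Race duration = 1757 s for 5 km
Average pace = 1757 / 5 = 351.4 s/km
LT pace = 351.4 * 1.07
= 376.0 s/km

376.0 s/km


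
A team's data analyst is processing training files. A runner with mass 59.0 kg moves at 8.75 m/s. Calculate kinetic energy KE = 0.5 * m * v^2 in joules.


v^2 = 8.75^2 = 76.5625
KE = 0.5 * 59.0 * 76.5625
= 2258.59 J

2258.59 J


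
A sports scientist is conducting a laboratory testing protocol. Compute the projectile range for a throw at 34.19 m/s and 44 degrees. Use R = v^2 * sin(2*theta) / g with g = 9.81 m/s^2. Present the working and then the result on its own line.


Two times the angle = 88 degrees
sin(88) = 0.999391
R = 1168.9561 * 0.999391 / 9.81 = 119.087 m

119.087 m


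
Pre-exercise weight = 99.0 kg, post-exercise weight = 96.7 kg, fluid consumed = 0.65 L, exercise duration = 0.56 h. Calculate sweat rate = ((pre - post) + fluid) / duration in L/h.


Weight loss = 99.0 - 96.7 = 2.3 kg (approx L)
Total sweat = 2.3 + 0.65 = 2.95 L
Sweat rate = 2.95 / 0.56 = 5.268 L/h

5.268 L/h


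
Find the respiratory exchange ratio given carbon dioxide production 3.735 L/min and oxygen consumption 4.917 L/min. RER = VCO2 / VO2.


VCO2 = 3.735 L/min
VO2 = 4.917 L/min
RER = 3.735 / 4.917 = 0.7596

0.7596


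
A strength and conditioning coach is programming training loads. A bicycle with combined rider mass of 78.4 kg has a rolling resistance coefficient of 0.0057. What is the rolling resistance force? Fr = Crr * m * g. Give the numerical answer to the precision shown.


Fr = 0.0057 * 78.4 * 9.81
= 0.44688 * 9.81
= 4.384 N

4.384 N


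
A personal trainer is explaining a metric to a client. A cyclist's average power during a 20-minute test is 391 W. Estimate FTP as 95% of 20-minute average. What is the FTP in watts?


FTP = 20-min power * 0.95
= 391 * 0.95
= 371.45 W

371.45 W


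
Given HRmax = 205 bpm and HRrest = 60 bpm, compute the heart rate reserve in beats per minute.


Heart rate reserve = maximum HR minus resting HR
HRR = 205 - 60 = 145 bpm

145 bpm


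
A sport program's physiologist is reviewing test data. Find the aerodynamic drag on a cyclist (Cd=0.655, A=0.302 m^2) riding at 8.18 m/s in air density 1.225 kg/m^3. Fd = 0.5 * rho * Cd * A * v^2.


Fd = 0.5 * 1.225 * 0.655 * 0.302 * 8.18^2
= 0.5 * 1.225 * 0.655 * 0.302 * 66.9124
= 8.107 N

8.107 N


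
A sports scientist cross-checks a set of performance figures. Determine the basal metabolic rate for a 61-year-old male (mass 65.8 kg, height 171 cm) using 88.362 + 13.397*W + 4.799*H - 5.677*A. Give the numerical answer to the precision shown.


BMR = 88.362 + 13.397*65.8 + 4.799*171 - 5.677*61
= 1444.22 kcal/day

1444.22 kcal/day


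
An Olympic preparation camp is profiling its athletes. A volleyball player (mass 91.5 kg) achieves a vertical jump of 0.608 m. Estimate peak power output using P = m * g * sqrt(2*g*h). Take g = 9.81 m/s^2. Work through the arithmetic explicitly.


2 * g * h = 2 * 9.81 * 0.608 = 11.92896
sqrt(11.92896) = 3.453833 m/s
P = 91.5 * 9.81 * 3.453833 = 3100.21 W

3100.21 W


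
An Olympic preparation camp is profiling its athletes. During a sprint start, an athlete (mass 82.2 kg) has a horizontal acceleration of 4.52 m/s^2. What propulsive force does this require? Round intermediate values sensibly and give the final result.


Propulsive force = mass * acceleration
= 82.2 kg * 4.52 m/s^2
= 371.54 N

371.54 N


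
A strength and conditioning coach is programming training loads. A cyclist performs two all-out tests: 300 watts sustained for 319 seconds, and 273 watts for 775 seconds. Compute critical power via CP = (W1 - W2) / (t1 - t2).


W1 = P1 * t1 = 300 * 319 = 95700 J
W2 = P2 * t2 = 273 * 775 = 211575 J
CP = (95700 - 211575) / (319 - 775)
= 254.11 W

254.11 W


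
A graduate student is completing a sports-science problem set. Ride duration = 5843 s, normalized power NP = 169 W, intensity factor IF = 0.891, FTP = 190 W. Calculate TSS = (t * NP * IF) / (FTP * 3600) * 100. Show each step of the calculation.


Numerator = 5843 * 169 * 0.891 = 879833.097
Denominator = 190 * 3600 = 684000
TSS = 879833.097 / 684000 * 100
= 128.63

128.63 TSS


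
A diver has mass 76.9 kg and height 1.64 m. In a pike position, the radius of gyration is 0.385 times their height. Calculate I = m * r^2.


r = 0.385 * 1.64 = 0.6314 m
I = m * r^2 = 76.9 * 0.398666 = 30.657 kg*m^2

30.657 kg*m^2


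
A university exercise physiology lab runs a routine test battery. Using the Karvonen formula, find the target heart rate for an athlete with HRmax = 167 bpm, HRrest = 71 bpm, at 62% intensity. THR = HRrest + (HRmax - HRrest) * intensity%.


HRR = 167 - 71 = 96
THR = 71 + 96 * 0.62
= 71 + 59.52
= 130.52 bpm

130.52 bpm


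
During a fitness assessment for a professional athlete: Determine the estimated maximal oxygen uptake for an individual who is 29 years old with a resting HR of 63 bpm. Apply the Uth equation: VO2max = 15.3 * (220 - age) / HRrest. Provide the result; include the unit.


HRmax = 220 - 29 = 191
VO2max = 15.3 * (191 / 63)
= 15.3 * 3.0317
= 46.39 mL/kg/min

46.39 mL/kg/min


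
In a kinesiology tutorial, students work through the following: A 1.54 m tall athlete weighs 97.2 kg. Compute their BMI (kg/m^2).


height^2 = 2.3716 m^2
BMI = 97.2 / 2.3716 = 40.98 kg/m^2

40.98 kg/m^2


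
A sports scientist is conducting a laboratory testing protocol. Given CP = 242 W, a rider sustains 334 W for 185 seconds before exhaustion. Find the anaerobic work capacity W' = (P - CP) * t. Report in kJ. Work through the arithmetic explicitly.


Excess power = 334 - 242 = 92 W
Work above CP = 92 * 185 = 17020 J
W' = 17.02 kJ

17.02 kJ


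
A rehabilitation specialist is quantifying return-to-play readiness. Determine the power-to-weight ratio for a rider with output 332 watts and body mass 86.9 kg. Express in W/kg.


P/W = 332 / 86.9 = 3.82 W/kg

3.82 W/kg


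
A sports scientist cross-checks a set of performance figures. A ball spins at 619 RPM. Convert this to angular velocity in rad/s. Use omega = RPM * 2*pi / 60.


omega = 619 * 2 * pi / 60
= 619 * 6.28318531 / 60
= 3889.292 / 60
= 64.822 rad/s

64.822 rad/s


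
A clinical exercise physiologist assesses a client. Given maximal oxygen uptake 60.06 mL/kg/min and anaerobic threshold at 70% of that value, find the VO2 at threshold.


Percentage as decimal = 0.7
VO2 at AT = 60.06 * 0.7 = 42.04 mL/kg/min

42.04 mL/kg/min


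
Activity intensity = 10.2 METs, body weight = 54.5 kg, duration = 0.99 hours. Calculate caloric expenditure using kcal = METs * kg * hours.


kcal = 10.2 * 54.5 * 0.99
= 555.9 * 0.99
= 550.34 kcal

550.34 kcal


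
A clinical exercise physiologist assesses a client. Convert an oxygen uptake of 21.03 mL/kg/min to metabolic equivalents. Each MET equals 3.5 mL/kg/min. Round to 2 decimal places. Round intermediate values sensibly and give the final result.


One MET = 3.5 mL/kg/min
Number of METs = 21.03 / 3.5
= 6.01 METs

6.01 METs


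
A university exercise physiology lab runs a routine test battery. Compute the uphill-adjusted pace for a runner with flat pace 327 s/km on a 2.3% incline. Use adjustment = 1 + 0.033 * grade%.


Adjustment factor = 1 + 0.033 * 2.3 = 1.0759
Grade-adjusted pace = 327 * 1.0759 = 351.82 s/km

351.82 s/km


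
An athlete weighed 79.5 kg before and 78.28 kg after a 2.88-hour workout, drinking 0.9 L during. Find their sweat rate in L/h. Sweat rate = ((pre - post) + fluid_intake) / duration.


Body mass change = 1.22 kg
Total sweat loss = 1.22 + 0.9 = 2.12 L
Rate = 2.12 / 2.88 = 0.736 L/h

0.736 L/h


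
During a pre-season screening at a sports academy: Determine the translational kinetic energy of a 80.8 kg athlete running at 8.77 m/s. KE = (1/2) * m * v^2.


KE = 0.5 * m * v^2
= 0.5 * 80.8 * 8.77^2
= 0.5 * 80.8 * 76.9129
= 3107.28 J

3107.28 J


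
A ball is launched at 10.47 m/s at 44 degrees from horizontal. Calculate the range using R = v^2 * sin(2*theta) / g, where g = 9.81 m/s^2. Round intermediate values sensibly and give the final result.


sin(2 * 44) = sin(88) = 0.999391
v^2 = 10.47^2 = 109.6209
R = 109.6209 * 0.999391 / 9.81
= 11.168 m

11.168 m


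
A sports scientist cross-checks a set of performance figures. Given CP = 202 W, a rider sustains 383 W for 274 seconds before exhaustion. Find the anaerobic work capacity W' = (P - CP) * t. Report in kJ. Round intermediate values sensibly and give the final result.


Excess power = 383 - 202 = 181 W
Work above CP = 181 * 274 = 49594 J
W' = 49.594 kJ

49.594 kJ


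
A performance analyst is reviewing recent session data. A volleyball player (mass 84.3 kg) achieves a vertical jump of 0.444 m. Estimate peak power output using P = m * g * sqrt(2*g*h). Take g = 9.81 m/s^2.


2 * g * h = 2 * 9.81 * 0.444 = 8.71128
sqrt(8.71128) = 2.951488 m/s
P = 84.3 * 9.81 * 2.951488 = 2440.83 W

2440.83 W


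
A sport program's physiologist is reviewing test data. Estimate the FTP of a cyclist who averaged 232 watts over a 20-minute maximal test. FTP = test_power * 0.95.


FTP = 232 * 0.95 = 220.4 W

220.4 W


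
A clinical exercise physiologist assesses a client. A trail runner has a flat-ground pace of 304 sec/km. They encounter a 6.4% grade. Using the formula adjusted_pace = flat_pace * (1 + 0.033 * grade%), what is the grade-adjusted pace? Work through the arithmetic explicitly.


Grade factor = 1 + 0.033 * 6.4 = 1.2112
Adjusted = 304 * 1.2112 = 368.2 sec/km

368.2 s/km


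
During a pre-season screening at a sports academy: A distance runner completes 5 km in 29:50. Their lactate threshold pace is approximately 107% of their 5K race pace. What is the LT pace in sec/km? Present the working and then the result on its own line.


Convert to seconds: 29 min 50 s = 1790 s
Pace per km = 1790 / 5 = 358.0 s/km
LT pace = 358.0 * 1.07 = 383.06 s/km

383.06 s/km


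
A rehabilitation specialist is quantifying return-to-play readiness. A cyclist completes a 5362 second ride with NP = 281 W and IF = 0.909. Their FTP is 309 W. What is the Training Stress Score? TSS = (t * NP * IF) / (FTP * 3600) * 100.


t * NP * IF = 5362 * 281 * 0.909 = 1369610.298
FTP * 3600 = 1112400
TSS = (1369610.298 / 1112400) * 100 = 123.12

123.12 TSS


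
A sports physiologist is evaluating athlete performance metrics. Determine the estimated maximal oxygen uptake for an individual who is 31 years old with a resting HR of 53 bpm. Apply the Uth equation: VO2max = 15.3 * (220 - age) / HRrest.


HRmax = 220 - 31 = 189
VO2max = 15.3 * (189 / 53)
= 15.3 * 3.566
= 54.56 mL/kg/min

54.56 mL/kg/min


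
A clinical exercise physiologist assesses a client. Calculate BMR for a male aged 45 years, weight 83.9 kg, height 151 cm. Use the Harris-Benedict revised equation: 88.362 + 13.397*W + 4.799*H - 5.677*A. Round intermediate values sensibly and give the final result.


Substituting values:
W term = 13.397 * 83.9 = 1124.0083
H term = 4.799 * 151 = 724.649
A term = 5.677 * 45 = 255.465
BMR = 1681.55 kcal/day

1681.55 kcal/day


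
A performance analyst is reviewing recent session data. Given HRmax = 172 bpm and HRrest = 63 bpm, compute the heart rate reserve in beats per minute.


Heart rate reserve = maximum HR minus resting HR
HRR = 172 - 63 = 109 bpm

109 bpm


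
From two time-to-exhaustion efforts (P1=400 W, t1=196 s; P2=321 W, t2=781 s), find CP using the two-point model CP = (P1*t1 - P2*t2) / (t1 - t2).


Work in trial 1 = 78400 J
Work in trial 2 = 250701 J
Delta work = -172301 J
Delta time = -585 s
CP = -172301 / -585 = 294.53 W

294.53 W


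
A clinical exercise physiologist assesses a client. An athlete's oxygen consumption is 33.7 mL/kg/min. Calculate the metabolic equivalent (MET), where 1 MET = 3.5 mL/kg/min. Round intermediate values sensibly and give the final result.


MET = VO2 / 3.5
= 33.7 / 3.5
= 9.63 METs

9.63 METs


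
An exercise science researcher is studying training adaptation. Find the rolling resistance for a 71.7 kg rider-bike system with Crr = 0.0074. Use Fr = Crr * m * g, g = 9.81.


m * g = 71.7 * 9.81 = 703.377 N
Fr = 0.0074 * 703.377 = 5.205 N

5.205 N


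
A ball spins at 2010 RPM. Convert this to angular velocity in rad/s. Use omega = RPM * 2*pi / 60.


omega = 2010 * 2 * pi / 60
= 2010 * 6.28318531 / 60
= 12629.202 / 60
= 210.487 rad/s

210.487 rad/s


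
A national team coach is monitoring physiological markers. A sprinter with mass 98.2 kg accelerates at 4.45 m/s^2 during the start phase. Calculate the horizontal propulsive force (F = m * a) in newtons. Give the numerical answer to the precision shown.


F = m * a
= 98.2 * 4.45
= 436.99 N

436.99 N


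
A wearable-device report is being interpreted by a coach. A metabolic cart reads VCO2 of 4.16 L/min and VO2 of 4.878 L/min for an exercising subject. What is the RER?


RER = VCO2 / VO2 = 4.16 / 4.878 = 0.8528

0.8528


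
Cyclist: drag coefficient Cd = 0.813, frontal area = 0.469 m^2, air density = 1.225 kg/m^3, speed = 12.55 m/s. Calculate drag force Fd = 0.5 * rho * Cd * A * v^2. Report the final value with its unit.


v^2 = 12.55^2 = 157.5025
Fd = 0.5 * 1.225 * 0.813 * 0.469 * 157.5025
= 36.784 N

36.784 N


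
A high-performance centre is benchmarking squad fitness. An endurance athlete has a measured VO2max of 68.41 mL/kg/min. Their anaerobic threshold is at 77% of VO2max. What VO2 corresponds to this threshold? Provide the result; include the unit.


Anaerobic threshold VO2 = VO2max * 77%
= 68.41 * 0.77
= 52.68 mL/kg/min

52.68 mL/kg/min


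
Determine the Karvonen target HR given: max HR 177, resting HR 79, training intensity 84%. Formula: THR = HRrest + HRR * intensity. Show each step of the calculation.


HRR = HRmax - HRrest = 177 - 79 = 98
THR = 79 + 98 * 0.84
= 161.32 bpm

161.32 bpm


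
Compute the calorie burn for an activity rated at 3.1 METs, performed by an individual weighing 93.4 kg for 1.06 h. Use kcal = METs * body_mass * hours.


Product of METs and mass = 3.1 * 93.4 = 289.54
Total kcal = 289.54 * 1.06 = 306.91 kcal

306.91 kcal


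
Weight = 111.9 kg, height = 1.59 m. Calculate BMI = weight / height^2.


height^2 = 1.59^2 = 2.5281
BMI = 111.9 / 2.5281 = 44.26 kg/m^2

44.26 kg/m^2


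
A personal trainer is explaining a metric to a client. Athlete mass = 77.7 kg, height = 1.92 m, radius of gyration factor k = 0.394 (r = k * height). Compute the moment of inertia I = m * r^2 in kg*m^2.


r = k * height = 0.394 * 1.92 = 0.75648 m
r^2 = 0.75648^2 = 0.572262
I = 77.7 * 0.572262 = 44.465 kg*m^2

44.465 kg*m^2


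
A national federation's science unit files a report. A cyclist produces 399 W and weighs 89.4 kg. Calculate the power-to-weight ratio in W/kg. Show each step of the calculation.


P/W = power / mass
= 399 / 89.4
= 4.463 W/kg

4.463 W/kg


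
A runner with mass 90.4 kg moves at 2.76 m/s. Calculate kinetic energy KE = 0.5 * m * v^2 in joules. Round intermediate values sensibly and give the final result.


v^2 = 2.76^2 = 7.6176
KE = 0.5 * 90.4 * 7.6176
= 344.32 J

344.32 J


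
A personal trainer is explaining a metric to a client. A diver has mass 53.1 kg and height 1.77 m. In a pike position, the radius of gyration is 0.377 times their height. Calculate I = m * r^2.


r = 0.377 * 1.77 = 0.66729 m
I = m * r^2 = 53.1 * 0.445276 = 23.644 kg*m^2

23.644 kg*m^2


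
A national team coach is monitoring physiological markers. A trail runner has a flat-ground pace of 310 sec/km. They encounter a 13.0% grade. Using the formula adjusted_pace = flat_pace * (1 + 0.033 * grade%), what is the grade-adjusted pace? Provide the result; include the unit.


Grade factor = 1 + 0.033 * 13.0 = 1.429
Adjusted = 310 * 1.429 = 442.99 sec/km

442.99 s/km
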